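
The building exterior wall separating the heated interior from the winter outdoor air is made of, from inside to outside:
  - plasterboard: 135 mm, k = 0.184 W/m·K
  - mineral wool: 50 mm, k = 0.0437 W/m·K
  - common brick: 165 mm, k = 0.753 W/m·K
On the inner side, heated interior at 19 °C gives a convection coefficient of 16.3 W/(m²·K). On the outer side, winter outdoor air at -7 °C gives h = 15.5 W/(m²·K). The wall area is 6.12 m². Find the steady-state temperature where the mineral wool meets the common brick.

T ≈ -3.68 °C

Model the wall as resistances in series:
R_inner film = 1/(h_i·A) = 1/(16.3×6.12) = 0.01002 K/W
R_plasterboard = L/(kA) = 0.135/(0.184×6.12) = 0.1199 K/W
R_mineral wool = L/(kA) = 0.05/(0.0437×6.12) = 0.187 K/W
R_common brick = L/(kA) = 0.165/(0.753×6.12) = 0.0358 K/W
R_outer film = 1/(h_o·A) = 1/(15.5×6.12) = 0.01054 K/W
R_total = 0.3632 K/W;  Q = ΔT/R_total = 26/0.3632 = 71.58 W
T_interface = T_inner − Q·ΣR(inner→interface) = 19 − 71.6×0.3169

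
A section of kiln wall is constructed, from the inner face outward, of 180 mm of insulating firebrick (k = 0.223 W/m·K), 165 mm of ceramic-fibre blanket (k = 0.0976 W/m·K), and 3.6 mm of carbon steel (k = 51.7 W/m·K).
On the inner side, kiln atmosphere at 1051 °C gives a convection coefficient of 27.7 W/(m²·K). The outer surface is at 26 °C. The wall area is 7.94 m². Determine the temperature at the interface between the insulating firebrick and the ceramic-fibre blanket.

Using the resistance-network approach (series):
R_inner film = 1/(h_i·A) = 1/(27.7×7.94) = 0.004547 K/W
R_insulating firebrick = L/(kA) = 0.18/(0.223×7.94) = 0.1017 K/W
R_ceramic-fibre blanket = L/(kA) = 0.165/(0.0976×7.94) = 0.2129 K/W
R_carbon steel = L/(kA) = 0.0036/(51.7×7.94) = 8.77×10^-6 K/W
R_total = 0.3191 K/W;  Q = ΔT/R_total = 1025/0.3191 = 3212 W
T_interface = T_inner − Q·ΣR(inner→interface) = 1051 − 3210×0.1062

T ≈ 710 °C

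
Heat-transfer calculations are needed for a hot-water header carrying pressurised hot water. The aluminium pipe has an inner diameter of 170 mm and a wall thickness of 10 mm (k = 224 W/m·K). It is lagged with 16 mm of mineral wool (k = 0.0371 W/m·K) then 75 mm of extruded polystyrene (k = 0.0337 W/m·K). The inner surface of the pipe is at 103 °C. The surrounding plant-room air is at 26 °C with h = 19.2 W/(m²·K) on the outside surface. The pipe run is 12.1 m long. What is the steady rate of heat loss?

Q ≈ 296 W

Treating each annulus and film as a series resistance:
R_aluminium pipe wall = ln(95/85)/(2π×224×12.1) = 6.531×10^-6 K/W
R_mineral wool = ln(111/95)/(2π×0.0371×12.1) = 0.05518 K/W
R_extruded polystyrene = ln(186/111)/(2π×0.0337×12.1) = 0.2015 K/W
R_outer film = 1/(h_o·2πr_oL) = 1/(19.2×2π×0.186×12.1) = 0.003683 K/W
R_total = 0.2604 K/W
Q = ΔT/R_total = 77/0.2604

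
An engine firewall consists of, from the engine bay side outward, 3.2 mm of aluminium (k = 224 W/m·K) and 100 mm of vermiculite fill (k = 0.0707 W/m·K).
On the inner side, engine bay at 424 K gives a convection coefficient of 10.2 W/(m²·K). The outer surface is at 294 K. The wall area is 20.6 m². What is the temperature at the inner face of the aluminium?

T ≈ 416 K

Thermal resistances in series:
R_inner film = 1/(h_i·A) = 1/(10.2×20.6) = 0.004759 K/W
R_aluminium = L/(kA) = 0.0032/(224×20.6) = 6.935×10^-7 K/W
R_vermiculite fill = L/(kA) = 0.1/(0.0707×20.6) = 0.06866 K/W
R_total = 0.07342 K/W;  Q = ΔT/R_total = 130/0.07342 = 1771 W
T_interface = T_inner − Q·ΣR(inner→interface) = 424 − 1770×0.004759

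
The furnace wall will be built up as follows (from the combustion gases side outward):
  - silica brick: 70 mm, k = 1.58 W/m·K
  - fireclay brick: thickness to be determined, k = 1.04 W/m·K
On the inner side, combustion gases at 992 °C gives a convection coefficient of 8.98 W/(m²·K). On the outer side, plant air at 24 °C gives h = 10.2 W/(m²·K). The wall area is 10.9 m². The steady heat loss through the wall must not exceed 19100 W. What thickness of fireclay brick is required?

L ≈ 311 mm

Treating each layer as a thermal resistance in series:
R_inner film = 1/(h_i·A) = 1/(8.98×10.9) = 0.01022 K/W
R_silica brick = L/(kA) = 0.07/(1.58×10.9) = 0.004065 K/W
R_outer film = 1/(h_o·A) = 1/(10.2×10.9) = 0.008994 K/W
Sum of the known resistances R_other = 0.02328 K/W
Required total resistance R_tot = ΔT/Q_allow = 968/19100 = 0.05068 K/W
R_fireclay brick = R_tot − R_other = 0.02741 K/W
L = R·k·A = 0.02741×1.04×10.9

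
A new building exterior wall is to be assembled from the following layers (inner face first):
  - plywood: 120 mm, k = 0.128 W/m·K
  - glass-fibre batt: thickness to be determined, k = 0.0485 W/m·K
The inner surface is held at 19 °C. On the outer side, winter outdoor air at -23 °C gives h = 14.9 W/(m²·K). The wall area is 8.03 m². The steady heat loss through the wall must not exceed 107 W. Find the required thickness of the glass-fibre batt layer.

Series thermal resistances:
R_plywood = L/(kA) = 0.12/(0.128×8.03) = 0.1167 K/W
R_outer film = 1/(h_o·A) = 1/(14.9×8.03) = 0.008358 K/W
Sum of the known resistances R_other = 0.1251 K/W
Required total resistance R_tot = ΔT/Q_allow = 42/107 = 0.3925 K/W
R_glass-fibre batt = R_tot − R_other = 0.2674 K/W
L = R·k·A = 0.2674×0.0485×8.03

L ≈ 104 mm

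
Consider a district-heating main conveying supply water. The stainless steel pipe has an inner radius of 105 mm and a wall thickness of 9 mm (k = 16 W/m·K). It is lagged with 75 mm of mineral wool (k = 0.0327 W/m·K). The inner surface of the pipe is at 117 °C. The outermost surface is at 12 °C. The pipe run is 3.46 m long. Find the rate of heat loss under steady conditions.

Per-layer cylindrical resistances, series-summed:
R_stainless steel pipe wall = ln(114/105)/(2π×16×3.46) = 2.364×10^-4 K/W
R_mineral wool = ln(189/114)/(2π×0.0327×3.46) = 0.7111 K/W
R_total = 0.7114 K/W
Q = ΔT/R_total = 105/0.7114

Q ≈ 148 W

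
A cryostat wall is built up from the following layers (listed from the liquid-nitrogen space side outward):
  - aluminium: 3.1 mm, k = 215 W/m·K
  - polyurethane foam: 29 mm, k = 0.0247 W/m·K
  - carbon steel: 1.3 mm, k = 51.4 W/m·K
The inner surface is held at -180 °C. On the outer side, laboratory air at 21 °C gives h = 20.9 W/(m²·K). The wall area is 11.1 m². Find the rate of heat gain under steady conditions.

Thermal resistances in series:
R_aluminium = L/(kA) = 0.0031/(215×11.1) = 1.299×10^-6 K/W
R_polyurethane foam = L/(kA) = 0.029/(0.0247×11.1) = 0.1058 K/W
R_carbon steel = L/(kA) = 0.0013/(51.4×11.1) = 2.279×10^-6 K/W
R_outer film = 1/(h_o·A) = 1/(20.9×11.1) = 0.004311 K/W
R_total = 0.1101 K/W
Q = ΔT / R_total = 201 / 0.1101

Q ≈ 1830 W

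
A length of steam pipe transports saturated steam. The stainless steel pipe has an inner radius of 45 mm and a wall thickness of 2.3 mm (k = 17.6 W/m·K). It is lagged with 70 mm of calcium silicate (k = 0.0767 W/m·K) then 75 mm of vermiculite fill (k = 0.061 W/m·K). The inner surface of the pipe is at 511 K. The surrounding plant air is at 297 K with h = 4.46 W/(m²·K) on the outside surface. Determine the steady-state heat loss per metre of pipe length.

For a radial system each layer contributes R = ln(r_out/r_in)/(2πkL); films add R = 1/(hA).
R_stainless steel pipe wall = ln(47.3/45)/(2π×17.6×1) = 4.508×10^-4 K/W
R_calcium silicate = ln(117.3/47.3)/(2π×0.0767×1) = 1.885 K/W
R_vermiculite fill = ln(192.3/117.3)/(2π×0.061×1) = 1.29 K/W
R_outer film = 1/(h_o·2πr_oL) = 1/(4.46×2π×0.1923×1) = 0.1856 K/W
R_total = 3.36 K/W
Q = ΔT/R_total = 214/3.36

q′ ≈ 63.7 W/m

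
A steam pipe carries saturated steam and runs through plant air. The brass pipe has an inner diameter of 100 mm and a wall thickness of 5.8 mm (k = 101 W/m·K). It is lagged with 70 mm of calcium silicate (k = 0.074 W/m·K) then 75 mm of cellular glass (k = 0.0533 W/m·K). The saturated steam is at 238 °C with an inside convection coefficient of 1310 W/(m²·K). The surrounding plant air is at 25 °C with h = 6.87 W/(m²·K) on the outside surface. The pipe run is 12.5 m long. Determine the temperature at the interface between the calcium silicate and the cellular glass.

Per-layer cylindrical resistances, series-summed:
R_inner film = 1/(h_i·2πr₁L) = 1/(1310×2π×0.05×12.5) = 1.944×10^-4 K/W
R_brass pipe wall = ln(55.8/50)/(2π×101×12.5) = 1.384×10^-5 K/W
R_calcium silicate = ln(125.8/55.8)/(2π×0.074×12.5) = 0.1399 K/W
R_cellular glass = ln(200.8/125.8)/(2π×0.0533×12.5) = 0.1117 K/W
R_outer film = 1/(h_o·2πr_oL) = 1/(6.87×2π×0.2008×12.5) = 0.00923 K/W
R_total = 0.261 K/W
Q = ΔT/R_total = 213/0.261
Q = 816 W
T_interface = T_inner − Q·ΣR(inner→interface) = 238 − 816×0.1401

T ≈ 124 °C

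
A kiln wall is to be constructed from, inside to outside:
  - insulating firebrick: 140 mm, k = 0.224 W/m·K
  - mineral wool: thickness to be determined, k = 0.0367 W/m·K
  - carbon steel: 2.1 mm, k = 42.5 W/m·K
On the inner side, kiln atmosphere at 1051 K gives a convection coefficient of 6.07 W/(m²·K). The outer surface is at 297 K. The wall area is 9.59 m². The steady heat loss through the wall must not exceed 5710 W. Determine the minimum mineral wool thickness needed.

Series thermal resistances:
R_inner film = 1/(h_i·A) = 1/(6.07×9.59) = 0.01718 K/W
R_insulating firebrick = L/(kA) = 0.14/(0.224×9.59) = 0.06517 K/W
R_carbon steel = L/(kA) = 0.0021/(42.5×9.59) = 5.152×10^-6 K/W
Sum of the known resistances R_other = 0.08236 K/W
Required total resistance R_tot = ΔT/Q_allow = 754/5710 = 0.132 K/W
R_mineral wool = R_tot − R_other = 0.04969 K/W
L = R·k·A = 0.04969×0.0367×9.59

L ≈ 17.5 mm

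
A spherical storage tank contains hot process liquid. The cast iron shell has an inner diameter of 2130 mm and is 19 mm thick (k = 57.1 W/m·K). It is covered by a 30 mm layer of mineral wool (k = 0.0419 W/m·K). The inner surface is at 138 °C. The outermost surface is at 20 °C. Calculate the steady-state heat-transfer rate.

Q ≈ 2500 W

Spherical conduction: R = (1/r_in − 1/r_out)/(4πk) per layer; series-sum.
R_cast iron shell = (1/1.065 − 1/1.084)/(4π×57.1) = 2.294×10^-5 K/W
R_mineral wool = (1/1.084 − 1/1.114)/(4π×0.0419) = 0.04718 K/W
R_total = 0.04721 K/W
Q = ΔT/R_total = 118/0.04721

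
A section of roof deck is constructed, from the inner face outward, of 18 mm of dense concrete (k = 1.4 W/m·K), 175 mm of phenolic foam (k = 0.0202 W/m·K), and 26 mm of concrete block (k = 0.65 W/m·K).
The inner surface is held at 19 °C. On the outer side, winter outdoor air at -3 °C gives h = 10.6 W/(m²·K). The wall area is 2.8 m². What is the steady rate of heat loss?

Q ≈ 6.99 W

Treating each layer as a thermal resistance in series:
R_dense concrete = L/(kA) = 0.018/(1.4×2.8) = 0.004592 K/W
R_phenolic foam = L/(kA) = 0.175/(0.0202×2.8) = 3.094 K/W
R_concrete block = L/(kA) = 0.026/(0.65×2.8) = 0.01429 K/W
R_outer film = 1/(h_o·A) = 1/(10.6×2.8) = 0.03369 K/W
R_total = 3.147 K/W
Q = ΔT / R_total = 22 / 3.147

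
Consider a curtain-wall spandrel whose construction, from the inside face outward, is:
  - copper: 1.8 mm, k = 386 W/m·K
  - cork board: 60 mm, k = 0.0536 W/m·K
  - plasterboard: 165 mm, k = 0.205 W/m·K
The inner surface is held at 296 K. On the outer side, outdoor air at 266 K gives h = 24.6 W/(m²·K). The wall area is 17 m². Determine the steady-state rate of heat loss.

Q ≈ 260 W

Model the wall as resistances in series:
R_copper = L/(kA) = 0.0018/(386×17) = 2.743×10^-7 K/W
R_cork board = L/(kA) = 0.06/(0.0536×17) = 0.06585 K/W
R_plasterboard = L/(kA) = 0.165/(0.205×17) = 0.04735 K/W
R_outer film = 1/(h_o·A) = 1/(24.6×17) = 0.002391 K/W
R_total = 0.1156 K/W
Q = ΔT / R_total = 30 / 0.1156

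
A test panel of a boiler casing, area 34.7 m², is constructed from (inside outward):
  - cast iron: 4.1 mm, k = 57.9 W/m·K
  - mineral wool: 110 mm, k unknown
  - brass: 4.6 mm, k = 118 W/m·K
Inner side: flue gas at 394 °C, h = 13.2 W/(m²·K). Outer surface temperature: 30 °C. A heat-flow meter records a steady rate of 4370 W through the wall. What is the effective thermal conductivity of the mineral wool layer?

k ≈ 0.0391 W/(m·K)

Series thermal resistances:
R_inner film = 1/(h_i·A) = 1/(13.2×34.7) = 0.002183 K/W
R_cast iron = L/(kA) = 0.0041/(57.9×34.7) = 2.041×10^-6 K/W
R_brass = L/(kA) = 0.0046/(118×34.7) = 1.123×10^-6 K/W
Sum of known resistances R_other = 0.002186 K/W
Total R = ΔT/Q = 364/4370 = 0.0833 K/W
R_mineral wool = R_total − R_other = 0.08111 K/W
k = L/(R·A) = 0.11/(0.08111×34.7)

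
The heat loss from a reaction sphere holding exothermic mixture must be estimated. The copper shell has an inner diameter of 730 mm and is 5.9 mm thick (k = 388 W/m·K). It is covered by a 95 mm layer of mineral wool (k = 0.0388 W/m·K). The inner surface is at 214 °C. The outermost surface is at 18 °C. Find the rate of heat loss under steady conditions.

Radial (spherical) resistances in series:
R_copper shell = (1/0.365 − 1/0.3709)/(4π×388) = 8.938×10^-6 K/W
R_mineral wool = (1/0.3709 − 1/0.4659)/(4π×0.0388) = 1.128 K/W
R_total = 1.128 K/W
Q = ΔT/R_total = 196/1.128

Q ≈ 174 W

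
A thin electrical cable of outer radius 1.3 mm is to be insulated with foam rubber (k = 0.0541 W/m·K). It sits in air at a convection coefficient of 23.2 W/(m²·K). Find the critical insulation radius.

For a cylinder r_cr = k/h = 0.0541/23.2
r_cr = 2.33 mm; since the bare radius (1.3 mm) is below r_cr, adding a thin layer of insulation will *increase* heat loss.

r_cr ≈ 2.33 mm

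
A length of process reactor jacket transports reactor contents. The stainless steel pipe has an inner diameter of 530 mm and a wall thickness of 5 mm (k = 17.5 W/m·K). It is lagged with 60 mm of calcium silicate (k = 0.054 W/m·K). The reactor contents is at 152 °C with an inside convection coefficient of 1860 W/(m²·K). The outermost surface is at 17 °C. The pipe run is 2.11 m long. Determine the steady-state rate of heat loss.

Q ≈ 481 W

For a radial system each layer contributes R = ln(r_out/r_in)/(2πkL); films add R = 1/(hA).
R_inner film = 1/(h_i·2πr₁L) = 1/(1860×2π×0.265×2.11) = 1.53×10^-4 K/W
R_stainless steel pipe wall = ln(270/265)/(2π×17.5×2.11) = 8.057×10^-5 K/W
R_calcium silicate = ln(330/270)/(2π×0.054×2.11) = 0.2803 K/W
R_total = 0.2805 K/W
Q = ΔT/R_total = 135/0.2805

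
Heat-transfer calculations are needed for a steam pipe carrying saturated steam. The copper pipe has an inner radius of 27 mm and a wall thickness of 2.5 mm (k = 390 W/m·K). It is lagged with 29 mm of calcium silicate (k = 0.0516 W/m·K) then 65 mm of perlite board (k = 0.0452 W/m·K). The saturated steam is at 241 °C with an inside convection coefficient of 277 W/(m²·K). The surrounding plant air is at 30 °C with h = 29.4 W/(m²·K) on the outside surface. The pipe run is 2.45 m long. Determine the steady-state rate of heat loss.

For a radial system each layer contributes R = ln(r_out/r_in)/(2πkL); films add R = 1/(hA).
R_inner film = 1/(h_i·2πr₁L) = 1/(277×2π×0.027×2.45) = 0.008686 K/W
R_copper pipe wall = ln(29.5/27)/(2π×390×2.45) = 1.475×10^-5 K/W
R_calcium silicate = ln(58.5/29.5)/(2π×0.0516×2.45) = 0.8619 K/W
R_perlite board = ln(123.5/58.5)/(2π×0.0452×2.45) = 1.074 K/W
R_outer film = 1/(h_o·2πr_oL) = 1/(29.4×2π×0.1235×2.45) = 0.01789 K/W
R_total = 1.962 K/W
Q = ΔT/R_total = 211/1.962

Q ≈ 108 W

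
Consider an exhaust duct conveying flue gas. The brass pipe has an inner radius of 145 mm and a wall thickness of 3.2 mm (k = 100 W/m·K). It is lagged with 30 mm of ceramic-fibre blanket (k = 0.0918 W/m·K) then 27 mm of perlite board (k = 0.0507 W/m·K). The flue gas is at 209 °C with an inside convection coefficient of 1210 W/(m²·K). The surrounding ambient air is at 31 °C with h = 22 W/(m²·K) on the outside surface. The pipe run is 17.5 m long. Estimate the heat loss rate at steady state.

Q ≈ 3900 W

Radial resistances (cylindrical: R_cond = ln(r_o/r_i)/(2πkL), R_conv = 1/(h·2πrL)):
R_inner film = 1/(h_i·2πr₁L) = 1/(1210×2π×0.145×17.5) = 5.184×10^-5 K/W
R_brass pipe wall = ln(148.2/145)/(2π×100×17.5) = 1.985×10^-6 K/W
R_ceramic-fibre blanket = ln(178.2/148.2)/(2π×0.0918×17.5) = 0.01826 K/W
R_perlite board = ln(205.2/178.2)/(2π×0.0507×17.5) = 0.02531 K/W
R_outer film = 1/(h_o·2πr_oL) = 1/(22×2π×0.2052×17.5) = 0.002015 K/W
R_total = 0.04564 K/W
Q = ΔT/R_total = 178/0.04564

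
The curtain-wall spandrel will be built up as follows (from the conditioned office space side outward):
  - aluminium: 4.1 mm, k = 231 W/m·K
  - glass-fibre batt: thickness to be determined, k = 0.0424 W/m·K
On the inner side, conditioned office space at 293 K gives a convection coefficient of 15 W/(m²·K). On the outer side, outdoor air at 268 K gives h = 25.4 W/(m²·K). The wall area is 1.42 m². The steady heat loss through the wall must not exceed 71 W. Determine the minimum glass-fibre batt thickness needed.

Using the resistance-network approach (series):
R_inner film = 1/(h_i·A) = 1/(15×1.42) = 0.04695 K/W
R_aluminium = L/(kA) = 0.0041/(231×1.42) = 1.25×10^-5 K/W
R_outer film = 1/(h_o·A) = 1/(25.4×1.42) = 0.02773 K/W
Sum of the known resistances R_other = 0.07469 K/W
Required total resistance R_tot = ΔT/Q_allow = 25/71 = 0.3521 K/W
R_glass-fibre batt = R_tot − R_other = 0.2774 K/W
L = R·k·A = 0.2774×0.0424×1.42

L ≈ 16.7 mm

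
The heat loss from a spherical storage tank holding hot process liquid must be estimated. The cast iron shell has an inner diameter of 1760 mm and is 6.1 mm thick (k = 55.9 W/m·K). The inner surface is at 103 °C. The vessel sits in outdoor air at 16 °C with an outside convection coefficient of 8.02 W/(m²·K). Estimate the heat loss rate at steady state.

Spherical conduction: R = (1/r_in − 1/r_out)/(4πk) per layer; series-sum.
R_cast iron shell = (1/0.88 − 1/0.8861)/(4π×55.9) = 1.114×10^-5 K/W
R_outer film = 1/(h·4πr_o²) = 1/(8.02×4π×0.8861²) = 0.01264 K/W
R_total = 0.01265 K/W
Q = ΔT/R_total = 87/0.01265

Q ≈ 6880 W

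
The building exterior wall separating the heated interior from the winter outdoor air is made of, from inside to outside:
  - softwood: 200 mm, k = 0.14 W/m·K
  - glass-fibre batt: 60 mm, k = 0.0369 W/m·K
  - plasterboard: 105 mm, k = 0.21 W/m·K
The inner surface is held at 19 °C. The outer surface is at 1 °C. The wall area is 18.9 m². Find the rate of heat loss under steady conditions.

Thermal resistances in series:
R_softwood = L/(kA) = 0.2/(0.14×18.9) = 0.07559 K/W
R_glass-fibre batt = L/(kA) = 0.06/(0.0369×18.9) = 0.08603 K/W
R_plasterboard = L/(kA) = 0.105/(0.21×18.9) = 0.02646 K/W
R_total = 0.1881 K/W
Q = ΔT / R_total = 18 / 0.1881

Q ≈ 95.7 W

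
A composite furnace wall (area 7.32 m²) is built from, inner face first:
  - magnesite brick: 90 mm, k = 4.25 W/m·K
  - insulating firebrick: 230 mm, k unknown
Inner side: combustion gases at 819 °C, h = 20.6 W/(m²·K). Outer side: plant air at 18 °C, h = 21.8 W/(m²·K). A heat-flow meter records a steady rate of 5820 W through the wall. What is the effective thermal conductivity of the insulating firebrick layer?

Series thermal resistances:
R_inner film = 1/(h_i·A) = 1/(20.6×7.32) = 0.006632 K/W
R_magnesite brick = L/(kA) = 0.09/(4.25×7.32) = 0.002893 K/W
R_outer film = 1/(h_o·A) = 1/(21.8×7.32) = 0.006267 K/W
Sum of known resistances R_other = 0.01579 K/W
Total R = ΔT/Q = 801/5820 = 0.1376 K/W
R_insulating firebrick = R_total − R_other = 0.1218 K/W
k = L/(R·A) = 0.23/(0.1218×7.32)

k ≈ 0.258 W/(m·K)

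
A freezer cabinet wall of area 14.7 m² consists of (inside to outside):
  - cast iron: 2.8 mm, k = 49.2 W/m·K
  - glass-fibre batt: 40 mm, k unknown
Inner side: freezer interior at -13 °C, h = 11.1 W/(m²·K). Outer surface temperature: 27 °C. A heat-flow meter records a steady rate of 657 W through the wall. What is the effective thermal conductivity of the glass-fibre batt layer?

Using the resistance-network approach (series):
R_inner film = 1/(h_i·A) = 1/(11.1×14.7) = 0.006129 K/W
R_cast iron = L/(kA) = 0.0028/(49.2×14.7) = 3.871×10^-6 K/W
Sum of known resistances R_other = 0.006132 K/W
Total R = ΔT/Q = 40/657 = 0.06088 K/W
R_glass-fibre batt = R_total − R_other = 0.05475 K/W
k = L/(R·A) = 0.04/(0.05475×14.7)

k ≈ 0.0497 W/(m·K)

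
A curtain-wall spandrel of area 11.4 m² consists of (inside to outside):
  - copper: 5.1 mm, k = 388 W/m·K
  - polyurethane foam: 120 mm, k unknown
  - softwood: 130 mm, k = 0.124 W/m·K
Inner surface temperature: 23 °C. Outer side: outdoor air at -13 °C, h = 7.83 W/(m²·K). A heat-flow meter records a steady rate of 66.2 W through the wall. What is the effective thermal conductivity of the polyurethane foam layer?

k ≈ 0.0239 W/(m·K)

Using the resistance-network approach (series):
R_copper = L/(kA) = 0.0051/(388×11.4) = 1.153×10^-6 K/W
R_softwood = L/(kA) = 0.13/(0.124×11.4) = 0.09196 K/W
R_outer film = 1/(h_o·A) = 1/(7.83×11.4) = 0.0112 K/W
Sum of known resistances R_other = 0.1032 K/W
Total R = ΔT/Q = 36/66.2 = 0.5438 K/W
R_polyurethane foam = R_total − R_other = 0.4406 K/W
k = L/(R·A) = 0.12/(0.4406×11.4)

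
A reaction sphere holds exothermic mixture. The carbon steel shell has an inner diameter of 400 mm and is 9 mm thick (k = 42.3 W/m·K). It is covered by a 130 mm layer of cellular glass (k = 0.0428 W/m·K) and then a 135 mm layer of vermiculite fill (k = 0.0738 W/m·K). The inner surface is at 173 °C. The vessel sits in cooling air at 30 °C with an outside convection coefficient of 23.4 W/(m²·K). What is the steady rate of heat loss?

Each spherical layer contributes R = (1/r_i − 1/r_o)/(4πk):
R_carbon steel shell = (1/0.2 − 1/0.209)/(4π×42.3) = 4.051×10^-4 K/W
R_cellular glass = (1/0.209 − 1/0.339)/(4π×0.0428) = 3.411 K/W
R_vermiculite fill = (1/0.339 − 1/0.474)/(4π×0.0738) = 0.9059 K/W
R_outer film = 1/(h·4πr_o²) = 1/(23.4×4π×0.474²) = 0.01514 K/W
R_total = 4.333 K/W
Q = ΔT/R_total = 143/4.333

Q ≈ 33 W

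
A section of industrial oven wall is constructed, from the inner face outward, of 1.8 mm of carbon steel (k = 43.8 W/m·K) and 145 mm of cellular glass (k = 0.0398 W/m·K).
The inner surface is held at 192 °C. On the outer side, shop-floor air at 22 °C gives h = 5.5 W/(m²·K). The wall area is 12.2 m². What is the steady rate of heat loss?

Q ≈ 542 W

Using the resistance-network approach (series):
R_carbon steel = L/(kA) = 0.0018/(43.8×12.2) = 3.369×10^-6 K/W
R_cellular glass = L/(kA) = 0.145/(0.0398×12.2) = 0.2986 K/W
R_outer film = 1/(h_o·A) = 1/(5.5×12.2) = 0.0149 K/W
R_total = 0.3135 K/W
Q = ΔT / R_total = 170 / 0.3135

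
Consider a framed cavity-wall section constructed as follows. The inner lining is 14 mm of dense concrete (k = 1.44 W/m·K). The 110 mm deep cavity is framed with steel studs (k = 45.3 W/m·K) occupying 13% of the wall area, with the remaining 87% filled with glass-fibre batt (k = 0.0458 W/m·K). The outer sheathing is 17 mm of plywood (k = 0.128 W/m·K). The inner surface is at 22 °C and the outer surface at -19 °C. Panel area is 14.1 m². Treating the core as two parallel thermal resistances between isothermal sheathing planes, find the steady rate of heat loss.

Q ≈ 3590 W

Sheathing layers in series; stud and cavity paths in parallel between them.
R_inner = 0.014/(1.44×14.1) = 6.895×10^-4 K/W
R_stud  = 0.11/(45.3×0.13×14.1) = 0.001325 K/W
R_cav   = 0.11/(0.0458×0.87×14.1) = 0.1958 K/W
1/R_core = 1/R_stud + 1/R_cav → R_core = 0.001316 K/W
R_outer = 0.017/(0.128×14.1) = 0.009419 K/W
R_total = 0.01142 K/W
Q = ΔT/R_total = 41/0.01142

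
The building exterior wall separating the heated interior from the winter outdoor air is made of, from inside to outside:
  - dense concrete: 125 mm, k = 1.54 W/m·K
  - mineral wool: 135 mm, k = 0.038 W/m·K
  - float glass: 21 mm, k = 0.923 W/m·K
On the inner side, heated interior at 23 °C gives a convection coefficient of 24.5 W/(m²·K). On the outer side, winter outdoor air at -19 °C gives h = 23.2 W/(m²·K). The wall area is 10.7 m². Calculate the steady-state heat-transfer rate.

Using the resistance-network approach (series):
R_inner film = 1/(h_i·A) = 1/(24.5×10.7) = 0.003815 K/W
R_dense concrete = L/(kA) = 0.125/(1.54×10.7) = 0.007586 K/W
R_mineral wool = L/(kA) = 0.135/(0.038×10.7) = 0.332 K/W
R_float glass = L/(kA) = 0.021/(0.923×10.7) = 0.002126 K/W
R_outer film = 1/(h_o·A) = 1/(23.2×10.7) = 0.004028 K/W
R_total = 0.3496 K/W
Q = ΔT / R_total = 42 / 0.3496

Q ≈ 120 W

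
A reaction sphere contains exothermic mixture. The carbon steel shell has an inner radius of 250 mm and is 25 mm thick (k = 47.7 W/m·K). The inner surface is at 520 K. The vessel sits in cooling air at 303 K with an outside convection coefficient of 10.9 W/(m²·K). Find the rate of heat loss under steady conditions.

Q ≈ 2230 W

Spherical conduction: R = (1/r_in − 1/r_out)/(4πk) per layer; series-sum.
R_carbon steel shell = (1/0.25 − 1/0.275)/(4π×47.7) = 6.067×10^-4 K/W
R_outer film = 1/(h·4πr_o²) = 1/(10.9×4π×0.275²) = 0.09654 K/W
R_total = 0.09714 K/W
Q = ΔT/R_total = 217/0.09714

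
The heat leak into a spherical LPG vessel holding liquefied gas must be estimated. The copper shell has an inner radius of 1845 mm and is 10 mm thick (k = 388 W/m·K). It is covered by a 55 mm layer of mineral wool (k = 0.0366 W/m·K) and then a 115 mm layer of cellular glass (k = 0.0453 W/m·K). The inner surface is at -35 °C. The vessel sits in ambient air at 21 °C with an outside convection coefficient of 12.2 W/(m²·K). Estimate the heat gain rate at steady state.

Spherical conduction: R = (1/r_in − 1/r_out)/(4πk) per layer; series-sum.
R_copper shell = (1/1.845 − 1/1.855)/(4π×388) = 5.993×10^-7 K/W
R_mineral wool = (1/1.855 − 1/1.91)/(4π×0.0366) = 0.03375 K/W
R_cellular glass = (1/1.91 − 1/2.025)/(4π×0.0453) = 0.05223 K/W
R_outer film = 1/(h·4πr_o²) = 1/(12.2×4π×2.025²) = 0.001591 K/W
R_total = 0.08757 K/W
Q = ΔT/R_total = 56/0.08757

Q ≈ 639 W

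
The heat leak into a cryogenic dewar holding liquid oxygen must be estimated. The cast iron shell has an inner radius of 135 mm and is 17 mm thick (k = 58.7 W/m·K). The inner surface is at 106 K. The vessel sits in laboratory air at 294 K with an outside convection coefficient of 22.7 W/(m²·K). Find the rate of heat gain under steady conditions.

Q ≈ 1230 W

Spherical conduction: R = (1/r_in − 1/r_out)/(4πk) per layer; series-sum.
R_cast iron shell = (1/0.135 − 1/0.152)/(4π×58.7) = 0.001123 K/W
R_outer film = 1/(h·4πr_o²) = 1/(22.7×4π×0.152²) = 0.1517 K/W
R_total = 0.1529 K/W
Q = ΔT/R_total = 188/0.1529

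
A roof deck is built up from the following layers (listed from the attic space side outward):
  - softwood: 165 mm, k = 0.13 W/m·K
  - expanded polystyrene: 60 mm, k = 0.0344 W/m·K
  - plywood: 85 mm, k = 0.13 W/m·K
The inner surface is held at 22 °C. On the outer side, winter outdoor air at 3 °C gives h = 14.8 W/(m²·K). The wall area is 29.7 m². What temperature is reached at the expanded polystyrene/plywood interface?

Treating each layer as a thermal resistance in series:
R_softwood = L/(kA) = 0.165/(0.13×29.7) = 0.04274 K/W
R_expanded polystyrene = L/(kA) = 0.06/(0.0344×29.7) = 0.05873 K/W
R_plywood = L/(kA) = 0.085/(0.13×29.7) = 0.02202 K/W
R_outer film = 1/(h_o·A) = 1/(14.8×29.7) = 0.002275 K/W
R_total = 0.1258 K/W;  Q = ΔT/R_total = 19/0.1258 = 151.1 W
T_interface = T_inner − Q·ΣR(inner→interface) = 22 − 151×0.1015

T ≈ 6.67 °C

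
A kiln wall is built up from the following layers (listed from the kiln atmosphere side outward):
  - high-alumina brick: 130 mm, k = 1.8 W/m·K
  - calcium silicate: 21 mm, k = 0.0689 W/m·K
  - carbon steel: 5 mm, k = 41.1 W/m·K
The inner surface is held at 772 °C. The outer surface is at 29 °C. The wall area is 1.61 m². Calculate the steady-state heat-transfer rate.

Treating each layer as a thermal resistance in series:
R_high-alumina brick = L/(kA) = 0.13/(1.8×1.61) = 0.04486 K/W
R_calcium silicate = L/(kA) = 0.021/(0.0689×1.61) = 0.1893 K/W
R_carbon steel = L/(kA) = 0.005/(41.1×1.61) = 7.556×10^-5 K/W
R_total = 0.2342 K/W
Q = ΔT / R_total = 743 / 0.2342

Q ≈ 3170 W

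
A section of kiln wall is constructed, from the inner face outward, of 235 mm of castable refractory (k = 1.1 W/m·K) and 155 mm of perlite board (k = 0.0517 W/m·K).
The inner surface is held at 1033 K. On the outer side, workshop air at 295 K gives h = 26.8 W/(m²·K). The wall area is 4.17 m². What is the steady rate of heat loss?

Treating each layer as a thermal resistance in series:
R_castable refractory = L/(kA) = 0.235/(1.1×4.17) = 0.05123 K/W
R_perlite board = L/(kA) = 0.155/(0.0517×4.17) = 0.719 K/W
R_outer film = 1/(h_o·A) = 1/(26.8×4.17) = 0.008948 K/W
R_total = 0.7791 K/W
Q = ΔT / R_total = 738 / 0.7791

Q ≈ 947 W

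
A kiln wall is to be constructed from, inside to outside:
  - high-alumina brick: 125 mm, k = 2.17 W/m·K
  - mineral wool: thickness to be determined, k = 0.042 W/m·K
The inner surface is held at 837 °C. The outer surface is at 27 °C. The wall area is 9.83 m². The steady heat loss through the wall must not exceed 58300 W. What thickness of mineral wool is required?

Thermal resistances in series:
R_high-alumina brick = L/(kA) = 0.125/(2.17×9.83) = 0.00586 K/W
Sum of the known resistances R_other = 0.00586 K/W
Required total resistance R_tot = ΔT/Q_allow = 810/58300 = 0.01389 K/W
R_mineral wool = R_tot − R_other = 0.008034 K/W
L = R·k·A = 0.008034×0.042×9.83

L ≈ 3.32 mm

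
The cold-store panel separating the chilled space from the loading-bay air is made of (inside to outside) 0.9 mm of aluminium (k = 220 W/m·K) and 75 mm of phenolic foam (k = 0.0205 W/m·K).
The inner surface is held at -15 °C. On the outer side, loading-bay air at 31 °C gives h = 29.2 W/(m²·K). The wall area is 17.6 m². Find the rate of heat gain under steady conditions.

Q ≈ 219 W

Using the resistance-network approach (series):
R_aluminium = L/(kA) = 0.0009/(220×17.6) = 2.324×10^-7 K/W
R_phenolic foam = L/(kA) = 0.075/(0.0205×17.6) = 0.2079 K/W
R_outer film = 1/(h_o·A) = 1/(29.2×17.6) = 0.001946 K/W
R_total = 0.2098 K/W
Q = ΔT / R_total = 46 / 0.2098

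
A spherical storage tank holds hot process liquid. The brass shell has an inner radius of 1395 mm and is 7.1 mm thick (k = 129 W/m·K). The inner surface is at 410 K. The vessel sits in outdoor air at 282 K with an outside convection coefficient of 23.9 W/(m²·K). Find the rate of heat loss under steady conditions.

Q ≈ 75500 W

For a spherical shell R = (1/r₁ − 1/r₂)/(4πk); film R = 1/(h·4πr²). In series:
R_brass shell = (1/1.395 − 1/1.4021)/(4π×129) = 2.239×10^-6 K/W
R_outer film = 1/(h·4πr_o²) = 1/(23.9×4π×1.4021²) = 0.001694 K/W
R_total = 0.001696 K/W
Q = ΔT/R_total = 128/0.001696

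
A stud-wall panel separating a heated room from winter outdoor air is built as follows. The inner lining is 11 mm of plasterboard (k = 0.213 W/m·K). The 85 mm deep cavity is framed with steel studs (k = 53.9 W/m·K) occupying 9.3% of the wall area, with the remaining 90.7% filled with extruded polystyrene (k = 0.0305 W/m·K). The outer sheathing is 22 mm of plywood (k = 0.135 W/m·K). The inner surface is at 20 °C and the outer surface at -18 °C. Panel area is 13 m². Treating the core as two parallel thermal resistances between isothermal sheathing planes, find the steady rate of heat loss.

Sheathing layers in series; stud and cavity paths in parallel between them.
R_inner = 0.011/(0.213×13) = 0.003973 K/W
R_stud  = 0.085/(53.9×0.093×13) = 0.001304 K/W
R_cav   = 0.085/(0.0305×0.907×13) = 0.2364 K/W
1/R_core = 1/R_stud + 1/R_cav → R_core = 0.001297 K/W
R_outer = 0.022/(0.135×13) = 0.01254 K/W
R_total = 0.01781 K/W
Q = ΔT/R_total = 38/0.01781

Q ≈ 2130 W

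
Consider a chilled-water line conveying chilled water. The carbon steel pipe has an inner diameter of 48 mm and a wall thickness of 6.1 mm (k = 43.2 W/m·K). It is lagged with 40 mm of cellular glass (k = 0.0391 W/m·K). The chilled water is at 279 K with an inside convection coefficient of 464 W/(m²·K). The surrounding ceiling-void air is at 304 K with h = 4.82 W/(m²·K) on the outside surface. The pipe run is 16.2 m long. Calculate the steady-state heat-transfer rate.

Cylindrical conduction, so R = ln(r₂/r₁)/(2πkL) per layer, in series:
R_inner film = 1/(h_i·2πr₁L) = 1/(464×2π×0.024×16.2) = 8.822×10^-4 K/W
R_carbon steel pipe wall = ln(30.1/24)/(2π×43.2×16.2) = 5.15×10^-5 K/W
R_cellular glass = ln(70.1/30.1)/(2π×0.0391×16.2) = 0.2124 K/W
R_outer film = 1/(h_o·2πr_oL) = 1/(4.82×2π×0.0701×16.2) = 0.02908 K/W
R_total = 0.2424 K/W
Q = ΔT/R_total = 25/0.2424

Q ≈ 103 W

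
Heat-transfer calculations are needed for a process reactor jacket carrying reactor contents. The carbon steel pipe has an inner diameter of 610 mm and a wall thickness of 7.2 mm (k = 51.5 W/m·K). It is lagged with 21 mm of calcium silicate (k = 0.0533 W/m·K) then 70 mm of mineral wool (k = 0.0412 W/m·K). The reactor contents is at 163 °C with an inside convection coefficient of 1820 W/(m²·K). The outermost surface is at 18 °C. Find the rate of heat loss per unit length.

Cylindrical conduction, so R = ln(r₂/r₁)/(2πkL) per layer, in series:
R_inner film = 1/(h_i·2πr₁L) = 1/(1820×2π×0.305×1) = 2.867×10^-4 K/W
R_carbon steel pipe wall = ln(312.2/305)/(2π×51.5×1) = 7.211×10^-5 K/W
R_calcium silicate = ln(333.2/312.2)/(2π×0.0533×1) = 0.1944 K/W
R_mineral wool = ln(403.2/333.2)/(2π×0.0412×1) = 0.7366 K/W
R_total = 0.9314 K/W
Q = ΔT/R_total = 145/0.9314

q′ ≈ 156 W/m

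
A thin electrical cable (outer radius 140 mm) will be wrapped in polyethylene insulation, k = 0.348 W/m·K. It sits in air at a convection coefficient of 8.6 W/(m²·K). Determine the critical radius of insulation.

For a cylinder r_cr = k/h = 0.348/8.6
r_cr = 40.5 mm; since the bare radius (140 mm) is above r_cr, any added insulation will reduce heat loss.

r_cr ≈ 40.5 mm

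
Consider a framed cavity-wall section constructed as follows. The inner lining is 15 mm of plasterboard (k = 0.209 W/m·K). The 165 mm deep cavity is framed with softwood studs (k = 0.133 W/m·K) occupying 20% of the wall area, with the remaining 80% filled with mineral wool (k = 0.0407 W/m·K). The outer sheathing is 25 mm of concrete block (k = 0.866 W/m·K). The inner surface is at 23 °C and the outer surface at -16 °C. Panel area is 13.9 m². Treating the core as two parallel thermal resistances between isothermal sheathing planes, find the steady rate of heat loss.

Sheathing layers in series; stud and cavity paths in parallel between them.
R_inner = 0.015/(0.209×13.9) = 0.005163 K/W
R_stud  = 0.165/(0.133×0.2×13.9) = 0.4463 K/W
R_cav   = 0.165/(0.0407×0.8×13.9) = 0.3646 K/W
1/R_core = 1/R_stud + 1/R_cav → R_core = 0.2007 K/W
R_outer = 0.025/(0.866×13.9) = 0.002077 K/W
R_total = 0.2079 K/W
Q = ΔT/R_total = 39/0.2079

Q ≈ 188 W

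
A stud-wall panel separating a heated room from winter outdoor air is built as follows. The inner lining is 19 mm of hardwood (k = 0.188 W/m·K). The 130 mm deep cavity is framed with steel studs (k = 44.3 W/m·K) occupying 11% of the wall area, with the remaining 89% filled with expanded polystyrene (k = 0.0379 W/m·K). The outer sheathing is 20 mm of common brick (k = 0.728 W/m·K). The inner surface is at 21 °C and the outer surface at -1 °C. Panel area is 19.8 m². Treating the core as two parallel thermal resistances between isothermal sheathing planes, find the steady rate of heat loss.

Q ≈ 2810 W

Sheathing layers in series; stud and cavity paths in parallel between them.
R_inner = 0.019/(0.188×19.8) = 0.005104 K/W
R_stud  = 0.13/(44.3×0.11×19.8) = 0.001347 K/W
R_cav   = 0.13/(0.0379×0.89×19.8) = 0.1946 K/W
1/R_core = 1/R_stud + 1/R_cav → R_core = 0.001338 K/W
R_outer = 0.02/(0.728×19.8) = 0.001388 K/W
R_total = 0.00783 K/W
Q = ΔT/R_total = 22/0.00783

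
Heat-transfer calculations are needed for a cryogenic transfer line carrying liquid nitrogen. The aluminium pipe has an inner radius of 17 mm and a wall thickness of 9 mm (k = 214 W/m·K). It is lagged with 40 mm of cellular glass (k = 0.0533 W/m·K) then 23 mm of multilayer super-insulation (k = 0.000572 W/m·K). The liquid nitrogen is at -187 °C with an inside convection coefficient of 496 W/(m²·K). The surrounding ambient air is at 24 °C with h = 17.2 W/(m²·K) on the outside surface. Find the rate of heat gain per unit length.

q′ ≈ 2.45 W/m

Treating each annulus and film as a series resistance:
R_inner film = 1/(h_i·2πr₁L) = 1/(496×2π×0.017×1) = 0.01888 K/W
R_aluminium pipe wall = ln(26/17)/(2π×214×1) = 3.16×10^-4 K/W
R_cellular glass = ln(66/26)/(2π×0.0533×1) = 2.782 K/W
R_multilayer super-insulation = ln(89/66)/(2π×0.000572×1) = 83.19 K/W
R_outer film = 1/(h_o·2πr_oL) = 1/(17.2×2π×0.089×1) = 0.104 K/W
R_total = 86.09 K/W
Q = ΔT/R_total = 211/86.09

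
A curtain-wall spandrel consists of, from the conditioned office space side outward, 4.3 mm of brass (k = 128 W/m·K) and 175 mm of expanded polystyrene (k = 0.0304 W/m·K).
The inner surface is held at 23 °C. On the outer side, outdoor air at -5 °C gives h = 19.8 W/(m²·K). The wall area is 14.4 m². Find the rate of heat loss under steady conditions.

Q ≈ 69.4 W

Thermal resistances in series:
R_brass = L/(kA) = 0.0043/(128×14.4) = 2.333×10^-6 K/W
R_expanded polystyrene = L/(kA) = 0.175/(0.0304×14.4) = 0.3998 K/W
R_outer film = 1/(h_o·A) = 1/(19.8×14.4) = 0.003507 K/W
R_total = 0.4033 K/W
Q = ΔT / R_total = 28 / 0.4033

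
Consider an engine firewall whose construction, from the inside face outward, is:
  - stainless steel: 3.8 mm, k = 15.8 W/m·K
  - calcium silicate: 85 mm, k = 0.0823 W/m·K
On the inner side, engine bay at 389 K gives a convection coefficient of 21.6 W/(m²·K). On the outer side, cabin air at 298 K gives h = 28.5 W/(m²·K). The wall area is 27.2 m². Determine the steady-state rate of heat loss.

Q ≈ 2220 W

Thermal resistances in series:
R_inner film = 1/(h_i·A) = 1/(21.6×27.2) = 0.001702 K/W
R_stainless steel = L/(kA) = 0.0038/(15.8×27.2) = 8.842×10^-6 K/W
R_calcium silicate = L/(kA) = 0.085/(0.0823×27.2) = 0.03797 K/W
R_outer film = 1/(h_o·A) = 1/(28.5×27.2) = 0.00129 K/W
R_total = 0.04097 K/W
Q = ΔT / R_total = 91 / 0.04097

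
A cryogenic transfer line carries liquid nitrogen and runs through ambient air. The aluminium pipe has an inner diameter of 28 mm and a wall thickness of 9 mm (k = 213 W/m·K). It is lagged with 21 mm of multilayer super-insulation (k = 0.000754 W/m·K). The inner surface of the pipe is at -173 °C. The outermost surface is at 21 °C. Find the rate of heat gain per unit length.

Per-layer cylindrical resistances, series-summed:
R_aluminium pipe wall = ln(23/14)/(2π×213×1) = 3.709×10^-4 K/W
R_multilayer super-insulation = ln(44/23)/(2π×0.000754×1) = 136.9 K/W
R_total = 136.9 K/W
Q = ΔT/R_total = 194/136.9

q′ ≈ 1.42 W/m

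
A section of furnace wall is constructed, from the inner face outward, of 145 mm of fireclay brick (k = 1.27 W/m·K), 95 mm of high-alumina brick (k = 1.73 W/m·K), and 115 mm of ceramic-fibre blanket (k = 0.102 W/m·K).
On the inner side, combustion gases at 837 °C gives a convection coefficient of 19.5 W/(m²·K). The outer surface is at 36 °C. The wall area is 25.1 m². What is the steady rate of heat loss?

Q ≈ 14900 W

Using the resistance-network approach (series):
R_inner film = 1/(h_i·A) = 1/(19.5×25.1) = 0.002043 K/W
R_fireclay brick = L/(kA) = 0.145/(1.27×25.1) = 0.004549 K/W
R_high-alumina brick = L/(kA) = 0.095/(1.73×25.1) = 0.002188 K/W
R_ceramic-fibre blanket = L/(kA) = 0.115/(0.102×25.1) = 0.04492 K/W
R_total = 0.0537 K/W
Q = ΔT / R_total = 801 / 0.0537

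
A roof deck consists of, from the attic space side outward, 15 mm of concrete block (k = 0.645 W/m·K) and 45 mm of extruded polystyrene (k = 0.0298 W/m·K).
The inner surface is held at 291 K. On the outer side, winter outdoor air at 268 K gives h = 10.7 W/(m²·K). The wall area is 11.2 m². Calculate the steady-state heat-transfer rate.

Treating each layer as a thermal resistance in series:
R_concrete block = L/(kA) = 0.015/(0.645×11.2) = 0.002076 K/W
R_extruded polystyrene = L/(kA) = 0.045/(0.0298×11.2) = 0.1348 K/W
R_outer film = 1/(h_o·A) = 1/(10.7×11.2) = 0.008344 K/W
R_total = 0.1452 K/W
Q = ΔT / R_total = 23 / 0.1452

Q ≈ 158 W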